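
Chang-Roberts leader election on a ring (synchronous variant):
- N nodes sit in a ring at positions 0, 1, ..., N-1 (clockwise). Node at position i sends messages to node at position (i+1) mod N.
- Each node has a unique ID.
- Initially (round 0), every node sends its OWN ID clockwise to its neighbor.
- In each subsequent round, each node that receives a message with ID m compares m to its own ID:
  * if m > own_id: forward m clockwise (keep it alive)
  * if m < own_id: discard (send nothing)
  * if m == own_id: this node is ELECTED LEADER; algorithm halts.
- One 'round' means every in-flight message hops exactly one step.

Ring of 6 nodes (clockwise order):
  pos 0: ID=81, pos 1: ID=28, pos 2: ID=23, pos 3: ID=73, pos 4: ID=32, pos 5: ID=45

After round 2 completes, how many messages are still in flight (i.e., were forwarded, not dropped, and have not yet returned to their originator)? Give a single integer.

Round 1: pos1(id28) recv 81: fwd; pos2(id23) recv 28: fwd; pos3(id73) recv 23: drop; pos4(id32) recv 73: fwd; pos5(id45) recv 32: drop; pos0(id81) recv 45: drop
Round 2: pos2(id23) recv 81: fwd; pos3(id73) recv 28: drop; pos5(id45) recv 73: fwd
After round 2: 2 messages still in flight

Answer: 2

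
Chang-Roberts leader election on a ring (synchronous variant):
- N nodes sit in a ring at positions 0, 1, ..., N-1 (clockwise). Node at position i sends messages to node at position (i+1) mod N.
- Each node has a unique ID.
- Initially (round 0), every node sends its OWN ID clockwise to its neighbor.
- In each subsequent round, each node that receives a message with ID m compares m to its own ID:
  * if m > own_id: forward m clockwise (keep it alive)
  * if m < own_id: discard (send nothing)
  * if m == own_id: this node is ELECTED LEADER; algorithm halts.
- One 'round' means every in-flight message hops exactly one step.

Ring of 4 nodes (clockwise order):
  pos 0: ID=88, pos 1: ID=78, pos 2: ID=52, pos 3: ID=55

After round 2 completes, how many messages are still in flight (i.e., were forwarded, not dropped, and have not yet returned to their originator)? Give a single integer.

Round 1: pos1(id78) recv 88: fwd; pos2(id52) recv 78: fwd; pos3(id55) recv 52: drop; pos0(id88) recv 55: drop
Round 2: pos2(id52) recv 88: fwd; pos3(id55) recv 78: fwd
After round 2: 2 messages still in flight

Answer: 2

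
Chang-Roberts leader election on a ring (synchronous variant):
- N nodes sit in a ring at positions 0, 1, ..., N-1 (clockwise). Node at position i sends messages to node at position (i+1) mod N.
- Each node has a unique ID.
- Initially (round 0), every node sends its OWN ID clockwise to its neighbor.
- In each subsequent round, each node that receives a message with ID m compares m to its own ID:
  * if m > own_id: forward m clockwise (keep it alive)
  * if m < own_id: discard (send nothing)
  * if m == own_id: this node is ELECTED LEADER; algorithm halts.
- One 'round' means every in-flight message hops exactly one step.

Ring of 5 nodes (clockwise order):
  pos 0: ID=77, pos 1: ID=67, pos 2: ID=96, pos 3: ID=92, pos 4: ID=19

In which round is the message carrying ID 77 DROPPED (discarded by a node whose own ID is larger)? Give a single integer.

Answer: 2

Derivation:
Round 1: pos1(id67) recv 77: fwd; pos2(id96) recv 67: drop; pos3(id92) recv 96: fwd; pos4(id19) recv 92: fwd; pos0(id77) recv 19: drop
Round 2: pos2(id96) recv 77: drop; pos4(id19) recv 96: fwd; pos0(id77) recv 92: fwd
Round 3: pos0(id77) recv 96: fwd; pos1(id67) recv 92: fwd
Round 4: pos1(id67) recv 96: fwd; pos2(id96) recv 92: drop
Round 5: pos2(id96) recv 96: ELECTED
Message ID 77 originates at pos 0; dropped at pos 2 in round 2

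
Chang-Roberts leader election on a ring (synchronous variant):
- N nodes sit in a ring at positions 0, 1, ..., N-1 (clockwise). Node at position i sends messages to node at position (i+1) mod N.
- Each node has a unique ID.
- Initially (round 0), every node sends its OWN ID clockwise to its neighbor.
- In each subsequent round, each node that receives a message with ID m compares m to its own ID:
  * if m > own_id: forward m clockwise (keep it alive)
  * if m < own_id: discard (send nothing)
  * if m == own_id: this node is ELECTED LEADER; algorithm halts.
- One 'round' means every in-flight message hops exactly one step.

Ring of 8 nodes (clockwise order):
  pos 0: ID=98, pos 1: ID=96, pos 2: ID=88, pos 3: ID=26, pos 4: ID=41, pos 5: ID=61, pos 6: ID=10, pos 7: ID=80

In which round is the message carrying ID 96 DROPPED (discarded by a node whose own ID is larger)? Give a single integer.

Answer: 7

Derivation:
Round 1: pos1(id96) recv 98: fwd; pos2(id88) recv 96: fwd; pos3(id26) recv 88: fwd; pos4(id41) recv 26: drop; pos5(id61) recv 41: drop; pos6(id10) recv 61: fwd; pos7(id80) recv 10: drop; pos0(id98) recv 80: drop
Round 2: pos2(id88) recv 98: fwd; pos3(id26) recv 96: fwd; pos4(id41) recv 88: fwd; pos7(id80) recv 61: drop
Round 3: pos3(id26) recv 98: fwd; pos4(id41) recv 96: fwd; pos5(id61) recv 88: fwd
Round 4: pos4(id41) recv 98: fwd; pos5(id61) recv 96: fwd; pos6(id10) recv 88: fwd
Round 5: pos5(id61) recv 98: fwd; pos6(id10) recv 96: fwd; pos7(id80) recv 88: fwd
Round 6: pos6(id10) recv 98: fwd; pos7(id80) recv 96: fwd; pos0(id98) recv 88: drop
Round 7: pos7(id80) recv 98: fwd; pos0(id98) recv 96: drop
Round 8: pos0(id98) recv 98: ELECTED
Message ID 96 originates at pos 1; dropped at pos 0 in round 7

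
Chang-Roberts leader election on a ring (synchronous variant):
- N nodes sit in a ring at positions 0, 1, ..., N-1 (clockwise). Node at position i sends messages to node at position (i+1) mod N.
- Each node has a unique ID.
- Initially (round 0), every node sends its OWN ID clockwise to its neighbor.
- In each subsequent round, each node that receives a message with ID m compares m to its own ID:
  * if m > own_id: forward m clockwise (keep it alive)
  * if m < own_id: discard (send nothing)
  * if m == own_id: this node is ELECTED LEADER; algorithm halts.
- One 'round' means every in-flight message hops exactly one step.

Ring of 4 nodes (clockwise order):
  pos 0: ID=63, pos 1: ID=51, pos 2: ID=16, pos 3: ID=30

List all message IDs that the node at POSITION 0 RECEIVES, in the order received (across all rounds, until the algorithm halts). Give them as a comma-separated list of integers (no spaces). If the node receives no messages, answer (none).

Answer: 30,51,63

Derivation:
Round 1: pos1(id51) recv 63: fwd; pos2(id16) recv 51: fwd; pos3(id30) recv 16: drop; pos0(id63) recv 30: drop
Round 2: pos2(id16) recv 63: fwd; pos3(id30) recv 51: fwd
Round 3: pos3(id30) recv 63: fwd; pos0(id63) recv 51: drop
Round 4: pos0(id63) recv 63: ELECTED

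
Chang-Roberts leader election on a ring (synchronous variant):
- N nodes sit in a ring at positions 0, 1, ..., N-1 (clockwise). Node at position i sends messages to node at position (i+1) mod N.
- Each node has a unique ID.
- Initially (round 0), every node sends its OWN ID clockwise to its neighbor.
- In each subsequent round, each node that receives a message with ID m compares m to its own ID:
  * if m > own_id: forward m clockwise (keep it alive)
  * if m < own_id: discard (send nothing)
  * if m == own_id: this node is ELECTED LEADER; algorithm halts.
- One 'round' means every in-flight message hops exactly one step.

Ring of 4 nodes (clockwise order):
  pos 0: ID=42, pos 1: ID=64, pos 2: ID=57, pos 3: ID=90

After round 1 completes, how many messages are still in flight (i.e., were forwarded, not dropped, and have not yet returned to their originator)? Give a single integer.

Answer: 2

Derivation:
Round 1: pos1(id64) recv 42: drop; pos2(id57) recv 64: fwd; pos3(id90) recv 57: drop; pos0(id42) recv 90: fwd
After round 1: 2 messages still in flight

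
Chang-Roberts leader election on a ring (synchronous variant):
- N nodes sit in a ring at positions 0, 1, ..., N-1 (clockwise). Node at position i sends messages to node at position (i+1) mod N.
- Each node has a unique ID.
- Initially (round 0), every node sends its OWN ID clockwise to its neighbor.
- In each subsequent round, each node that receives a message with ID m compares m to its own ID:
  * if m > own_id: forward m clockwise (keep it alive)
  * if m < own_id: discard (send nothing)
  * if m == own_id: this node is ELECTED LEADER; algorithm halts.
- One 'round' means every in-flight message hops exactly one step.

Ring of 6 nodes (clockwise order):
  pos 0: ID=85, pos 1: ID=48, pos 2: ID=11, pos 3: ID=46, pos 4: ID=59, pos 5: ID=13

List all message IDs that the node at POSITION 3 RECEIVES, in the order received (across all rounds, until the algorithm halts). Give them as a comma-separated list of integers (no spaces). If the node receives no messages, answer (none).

Round 1: pos1(id48) recv 85: fwd; pos2(id11) recv 48: fwd; pos3(id46) recv 11: drop; pos4(id59) recv 46: drop; pos5(id13) recv 59: fwd; pos0(id85) recv 13: drop
Round 2: pos2(id11) recv 85: fwd; pos3(id46) recv 48: fwd; pos0(id85) recv 59: drop
Round 3: pos3(id46) recv 85: fwd; pos4(id59) recv 48: drop
Round 4: pos4(id59) recv 85: fwd
Round 5: pos5(id13) recv 85: fwd
Round 6: pos0(id85) recv 85: ELECTED

Answer: 11,48,85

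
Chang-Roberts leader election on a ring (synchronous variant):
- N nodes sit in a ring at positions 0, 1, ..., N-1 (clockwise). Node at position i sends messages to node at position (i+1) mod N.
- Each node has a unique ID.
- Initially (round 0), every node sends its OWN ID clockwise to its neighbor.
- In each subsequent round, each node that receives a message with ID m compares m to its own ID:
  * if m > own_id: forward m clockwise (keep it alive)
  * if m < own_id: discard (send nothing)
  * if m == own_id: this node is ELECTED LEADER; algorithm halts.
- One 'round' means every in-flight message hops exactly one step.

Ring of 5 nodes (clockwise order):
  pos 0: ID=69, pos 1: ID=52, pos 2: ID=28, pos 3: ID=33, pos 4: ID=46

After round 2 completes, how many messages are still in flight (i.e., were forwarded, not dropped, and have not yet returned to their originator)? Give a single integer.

Round 1: pos1(id52) recv 69: fwd; pos2(id28) recv 52: fwd; pos3(id33) recv 28: drop; pos4(id46) recv 33: drop; pos0(id69) recv 46: drop
Round 2: pos2(id28) recv 69: fwd; pos3(id33) recv 52: fwd
After round 2: 2 messages still in flight

Answer: 2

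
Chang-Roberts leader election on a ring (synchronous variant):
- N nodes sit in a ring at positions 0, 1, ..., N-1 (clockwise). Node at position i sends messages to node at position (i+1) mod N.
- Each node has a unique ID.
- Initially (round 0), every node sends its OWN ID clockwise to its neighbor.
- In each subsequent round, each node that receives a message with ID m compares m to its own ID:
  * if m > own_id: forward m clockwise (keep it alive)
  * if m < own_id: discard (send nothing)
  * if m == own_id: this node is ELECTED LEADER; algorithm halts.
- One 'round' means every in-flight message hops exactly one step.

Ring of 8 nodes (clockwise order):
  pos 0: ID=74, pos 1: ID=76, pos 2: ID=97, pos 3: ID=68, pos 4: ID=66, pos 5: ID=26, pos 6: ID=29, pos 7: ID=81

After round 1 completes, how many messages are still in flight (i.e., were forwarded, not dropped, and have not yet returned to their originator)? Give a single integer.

Round 1: pos1(id76) recv 74: drop; pos2(id97) recv 76: drop; pos3(id68) recv 97: fwd; pos4(id66) recv 68: fwd; pos5(id26) recv 66: fwd; pos6(id29) recv 26: drop; pos7(id81) recv 29: drop; pos0(id74) recv 81: fwd
After round 1: 4 messages still in flight

Answer: 4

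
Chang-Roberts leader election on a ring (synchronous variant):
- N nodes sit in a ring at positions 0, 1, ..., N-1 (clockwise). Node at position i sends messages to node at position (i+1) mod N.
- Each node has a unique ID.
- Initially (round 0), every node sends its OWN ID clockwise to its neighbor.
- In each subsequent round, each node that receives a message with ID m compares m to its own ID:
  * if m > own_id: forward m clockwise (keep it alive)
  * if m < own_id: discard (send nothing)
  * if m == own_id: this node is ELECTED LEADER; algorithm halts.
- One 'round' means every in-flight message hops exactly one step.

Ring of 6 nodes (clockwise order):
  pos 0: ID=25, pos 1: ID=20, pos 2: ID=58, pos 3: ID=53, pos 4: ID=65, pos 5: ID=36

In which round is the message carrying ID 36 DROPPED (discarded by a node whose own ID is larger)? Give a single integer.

Answer: 3

Derivation:
Round 1: pos1(id20) recv 25: fwd; pos2(id58) recv 20: drop; pos3(id53) recv 58: fwd; pos4(id65) recv 53: drop; pos5(id36) recv 65: fwd; pos0(id25) recv 36: fwd
Round 2: pos2(id58) recv 25: drop; pos4(id65) recv 58: drop; pos0(id25) recv 65: fwd; pos1(id20) recv 36: fwd
Round 3: pos1(id20) recv 65: fwd; pos2(id58) recv 36: drop
Round 4: pos2(id58) recv 65: fwd
Round 5: pos3(id53) recv 65: fwd
Round 6: pos4(id65) recv 65: ELECTED
Message ID 36 originates at pos 5; dropped at pos 2 in round 3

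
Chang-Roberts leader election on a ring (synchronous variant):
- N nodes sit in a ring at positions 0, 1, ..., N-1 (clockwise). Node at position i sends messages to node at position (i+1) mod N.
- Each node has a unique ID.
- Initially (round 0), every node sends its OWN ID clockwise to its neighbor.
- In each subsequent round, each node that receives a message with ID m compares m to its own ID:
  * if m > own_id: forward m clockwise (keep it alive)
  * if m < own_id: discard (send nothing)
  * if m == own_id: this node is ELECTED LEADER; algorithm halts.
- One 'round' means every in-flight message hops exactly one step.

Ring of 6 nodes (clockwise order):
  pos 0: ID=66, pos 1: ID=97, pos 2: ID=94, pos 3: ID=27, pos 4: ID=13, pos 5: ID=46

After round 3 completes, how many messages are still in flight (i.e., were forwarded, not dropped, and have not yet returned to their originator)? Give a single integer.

Round 1: pos1(id97) recv 66: drop; pos2(id94) recv 97: fwd; pos3(id27) recv 94: fwd; pos4(id13) recv 27: fwd; pos5(id46) recv 13: drop; pos0(id66) recv 46: drop
Round 2: pos3(id27) recv 97: fwd; pos4(id13) recv 94: fwd; pos5(id46) recv 27: drop
Round 3: pos4(id13) recv 97: fwd; pos5(id46) recv 94: fwd
After round 3: 2 messages still in flight

Answer: 2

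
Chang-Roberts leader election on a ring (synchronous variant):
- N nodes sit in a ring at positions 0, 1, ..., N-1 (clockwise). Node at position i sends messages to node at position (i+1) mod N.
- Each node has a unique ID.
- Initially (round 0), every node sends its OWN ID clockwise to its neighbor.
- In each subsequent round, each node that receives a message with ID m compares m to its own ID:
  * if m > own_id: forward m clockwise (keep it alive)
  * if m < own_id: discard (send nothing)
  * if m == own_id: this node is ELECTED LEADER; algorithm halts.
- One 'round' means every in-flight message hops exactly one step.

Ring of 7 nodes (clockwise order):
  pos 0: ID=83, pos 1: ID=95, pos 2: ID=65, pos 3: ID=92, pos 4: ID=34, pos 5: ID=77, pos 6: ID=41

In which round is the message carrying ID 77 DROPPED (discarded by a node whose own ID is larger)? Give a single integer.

Round 1: pos1(id95) recv 83: drop; pos2(id65) recv 95: fwd; pos3(id92) recv 65: drop; pos4(id34) recv 92: fwd; pos5(id77) recv 34: drop; pos6(id41) recv 77: fwd; pos0(id83) recv 41: drop
Round 2: pos3(id92) recv 95: fwd; pos5(id77) recv 92: fwd; pos0(id83) recv 77: drop
Round 3: pos4(id34) recv 95: fwd; pos6(id41) recv 92: fwd
Round 4: pos5(id77) recv 95: fwd; pos0(id83) recv 92: fwd
Round 5: pos6(id41) recv 95: fwd; pos1(id95) recv 92: drop
Round 6: pos0(id83) recv 95: fwd
Round 7: pos1(id95) recv 95: ELECTED
Message ID 77 originates at pos 5; dropped at pos 0 in round 2

Answer: 2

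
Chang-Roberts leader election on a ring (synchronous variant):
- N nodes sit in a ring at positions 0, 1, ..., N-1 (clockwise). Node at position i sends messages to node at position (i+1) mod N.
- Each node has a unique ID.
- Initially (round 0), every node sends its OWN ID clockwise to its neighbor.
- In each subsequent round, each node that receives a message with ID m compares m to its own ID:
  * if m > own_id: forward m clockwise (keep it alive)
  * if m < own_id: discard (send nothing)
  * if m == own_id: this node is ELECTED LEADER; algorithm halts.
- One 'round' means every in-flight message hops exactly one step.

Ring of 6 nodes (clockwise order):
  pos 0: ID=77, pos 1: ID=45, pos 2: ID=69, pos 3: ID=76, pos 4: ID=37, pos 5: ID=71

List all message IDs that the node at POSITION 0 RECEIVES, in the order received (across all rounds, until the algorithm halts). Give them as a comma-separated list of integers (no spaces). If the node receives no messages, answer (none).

Round 1: pos1(id45) recv 77: fwd; pos2(id69) recv 45: drop; pos3(id76) recv 69: drop; pos4(id37) recv 76: fwd; pos5(id71) recv 37: drop; pos0(id77) recv 71: drop
Round 2: pos2(id69) recv 77: fwd; pos5(id71) recv 76: fwd
Round 3: pos3(id76) recv 77: fwd; pos0(id77) recv 76: drop
Round 4: pos4(id37) recv 77: fwd
Round 5: pos5(id71) recv 77: fwd
Round 6: pos0(id77) recv 77: ELECTED

Answer: 71,76,77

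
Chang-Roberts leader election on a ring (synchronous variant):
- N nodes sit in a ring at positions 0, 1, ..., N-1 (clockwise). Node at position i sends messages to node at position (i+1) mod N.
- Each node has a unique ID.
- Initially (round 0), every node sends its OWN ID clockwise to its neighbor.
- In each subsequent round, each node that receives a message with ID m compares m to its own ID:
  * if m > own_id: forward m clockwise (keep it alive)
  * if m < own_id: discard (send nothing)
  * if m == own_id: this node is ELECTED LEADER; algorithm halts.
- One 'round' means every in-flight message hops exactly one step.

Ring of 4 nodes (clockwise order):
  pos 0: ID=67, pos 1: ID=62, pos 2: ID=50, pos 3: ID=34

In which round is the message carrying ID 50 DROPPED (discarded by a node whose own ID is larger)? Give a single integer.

Round 1: pos1(id62) recv 67: fwd; pos2(id50) recv 62: fwd; pos3(id34) recv 50: fwd; pos0(id67) recv 34: drop
Round 2: pos2(id50) recv 67: fwd; pos3(id34) recv 62: fwd; pos0(id67) recv 50: drop
Round 3: pos3(id34) recv 67: fwd; pos0(id67) recv 62: drop
Round 4: pos0(id67) recv 67: ELECTED
Message ID 50 originates at pos 2; dropped at pos 0 in round 2

Answer: 2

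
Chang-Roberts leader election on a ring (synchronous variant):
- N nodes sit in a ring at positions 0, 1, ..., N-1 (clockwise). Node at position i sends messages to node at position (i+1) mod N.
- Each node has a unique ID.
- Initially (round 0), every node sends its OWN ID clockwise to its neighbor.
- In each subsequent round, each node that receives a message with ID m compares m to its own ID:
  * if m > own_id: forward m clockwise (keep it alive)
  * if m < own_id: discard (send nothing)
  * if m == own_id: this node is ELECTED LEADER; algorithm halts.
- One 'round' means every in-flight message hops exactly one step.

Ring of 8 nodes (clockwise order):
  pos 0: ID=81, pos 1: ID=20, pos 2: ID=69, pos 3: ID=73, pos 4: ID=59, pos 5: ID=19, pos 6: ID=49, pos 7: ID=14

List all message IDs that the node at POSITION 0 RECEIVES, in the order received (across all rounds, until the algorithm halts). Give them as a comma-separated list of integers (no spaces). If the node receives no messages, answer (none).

Round 1: pos1(id20) recv 81: fwd; pos2(id69) recv 20: drop; pos3(id73) recv 69: drop; pos4(id59) recv 73: fwd; pos5(id19) recv 59: fwd; pos6(id49) recv 19: drop; pos7(id14) recv 49: fwd; pos0(id81) recv 14: drop
Round 2: pos2(id69) recv 81: fwd; pos5(id19) recv 73: fwd; pos6(id49) recv 59: fwd; pos0(id81) recv 49: drop
Round 3: pos3(id73) recv 81: fwd; pos6(id49) recv 73: fwd; pos7(id14) recv 59: fwd
Round 4: pos4(id59) recv 81: fwd; pos7(id14) recv 73: fwd; pos0(id81) recv 59: drop
Round 5: pos5(id19) recv 81: fwd; pos0(id81) recv 73: drop
Round 6: pos6(id49) recv 81: fwd
Round 7: pos7(id14) recv 81: fwd
Round 8: pos0(id81) recv 81: ELECTED

Answer: 14,49,59,73,81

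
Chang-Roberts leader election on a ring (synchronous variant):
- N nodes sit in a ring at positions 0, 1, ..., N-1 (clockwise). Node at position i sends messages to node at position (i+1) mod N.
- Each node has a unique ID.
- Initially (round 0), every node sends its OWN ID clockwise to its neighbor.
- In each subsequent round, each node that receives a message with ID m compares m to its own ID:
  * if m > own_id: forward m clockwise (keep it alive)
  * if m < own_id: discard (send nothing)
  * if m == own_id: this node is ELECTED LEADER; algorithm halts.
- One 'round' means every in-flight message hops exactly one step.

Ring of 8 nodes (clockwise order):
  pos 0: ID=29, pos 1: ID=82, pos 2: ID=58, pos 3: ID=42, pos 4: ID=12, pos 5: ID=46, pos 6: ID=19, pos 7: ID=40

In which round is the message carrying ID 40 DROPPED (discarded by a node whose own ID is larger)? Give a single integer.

Answer: 2

Derivation:
Round 1: pos1(id82) recv 29: drop; pos2(id58) recv 82: fwd; pos3(id42) recv 58: fwd; pos4(id12) recv 42: fwd; pos5(id46) recv 12: drop; pos6(id19) recv 46: fwd; pos7(id40) recv 19: drop; pos0(id29) recv 40: fwd
Round 2: pos3(id42) recv 82: fwd; pos4(id12) recv 58: fwd; pos5(id46) recv 42: drop; pos7(id40) recv 46: fwd; pos1(id82) recv 40: drop
Round 3: pos4(id12) recv 82: fwd; pos5(id46) recv 58: fwd; pos0(id29) recv 46: fwd
Round 4: pos5(id46) recv 82: fwd; pos6(id19) recv 58: fwd; pos1(id82) recv 46: drop
Round 5: pos6(id19) recv 82: fwd; pos7(id40) recv 58: fwd
Round 6: pos7(id40) recv 82: fwd; pos0(id29) recv 58: fwd
Round 7: pos0(id29) recv 82: fwd; pos1(id82) recv 58: drop
Round 8: pos1(id82) recv 82: ELECTED
Message ID 40 originates at pos 7; dropped at pos 1 in round 2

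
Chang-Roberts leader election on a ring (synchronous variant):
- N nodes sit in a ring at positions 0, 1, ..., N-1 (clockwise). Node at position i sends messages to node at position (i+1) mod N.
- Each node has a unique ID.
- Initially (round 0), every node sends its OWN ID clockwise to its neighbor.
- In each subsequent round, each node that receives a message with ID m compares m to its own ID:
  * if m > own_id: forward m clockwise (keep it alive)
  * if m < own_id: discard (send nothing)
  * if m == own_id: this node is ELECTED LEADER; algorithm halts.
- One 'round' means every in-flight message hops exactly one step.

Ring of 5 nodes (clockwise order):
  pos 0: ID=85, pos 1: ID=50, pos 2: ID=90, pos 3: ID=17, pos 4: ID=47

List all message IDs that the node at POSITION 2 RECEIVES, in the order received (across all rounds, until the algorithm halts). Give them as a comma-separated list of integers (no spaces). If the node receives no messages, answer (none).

Answer: 50,85,90

Derivation:
Round 1: pos1(id50) recv 85: fwd; pos2(id90) recv 50: drop; pos3(id17) recv 90: fwd; pos4(id47) recv 17: drop; pos0(id85) recv 47: drop
Round 2: pos2(id90) recv 85: drop; pos4(id47) recv 90: fwd
Round 3: pos0(id85) recv 90: fwd
Round 4: pos1(id50) recv 90: fwd
Round 5: pos2(id90) recv 90: ELECTED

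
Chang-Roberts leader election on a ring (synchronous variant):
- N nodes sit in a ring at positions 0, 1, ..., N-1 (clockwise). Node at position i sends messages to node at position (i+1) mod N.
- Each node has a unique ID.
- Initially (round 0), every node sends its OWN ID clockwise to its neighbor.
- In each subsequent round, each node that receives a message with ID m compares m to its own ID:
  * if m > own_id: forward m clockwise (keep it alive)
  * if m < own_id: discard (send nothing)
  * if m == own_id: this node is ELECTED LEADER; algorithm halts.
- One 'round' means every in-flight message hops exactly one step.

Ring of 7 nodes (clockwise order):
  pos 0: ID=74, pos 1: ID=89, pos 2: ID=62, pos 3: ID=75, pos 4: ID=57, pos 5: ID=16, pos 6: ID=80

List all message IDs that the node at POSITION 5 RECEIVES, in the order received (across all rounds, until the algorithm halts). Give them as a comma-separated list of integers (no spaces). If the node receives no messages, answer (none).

Answer: 57,75,89

Derivation:
Round 1: pos1(id89) recv 74: drop; pos2(id62) recv 89: fwd; pos3(id75) recv 62: drop; pos4(id57) recv 75: fwd; pos5(id16) recv 57: fwd; pos6(id80) recv 16: drop; pos0(id74) recv 80: fwd
Round 2: pos3(id75) recv 89: fwd; pos5(id16) recv 75: fwd; pos6(id80) recv 57: drop; pos1(id89) recv 80: drop
Round 3: pos4(id57) recv 89: fwd; pos6(id80) recv 75: drop
Round 4: pos5(id16) recv 89: fwd
Round 5: pos6(id80) recv 89: fwd
Round 6: pos0(id74) recv 89: fwd
Round 7: pos1(id89) recv 89: ELECTED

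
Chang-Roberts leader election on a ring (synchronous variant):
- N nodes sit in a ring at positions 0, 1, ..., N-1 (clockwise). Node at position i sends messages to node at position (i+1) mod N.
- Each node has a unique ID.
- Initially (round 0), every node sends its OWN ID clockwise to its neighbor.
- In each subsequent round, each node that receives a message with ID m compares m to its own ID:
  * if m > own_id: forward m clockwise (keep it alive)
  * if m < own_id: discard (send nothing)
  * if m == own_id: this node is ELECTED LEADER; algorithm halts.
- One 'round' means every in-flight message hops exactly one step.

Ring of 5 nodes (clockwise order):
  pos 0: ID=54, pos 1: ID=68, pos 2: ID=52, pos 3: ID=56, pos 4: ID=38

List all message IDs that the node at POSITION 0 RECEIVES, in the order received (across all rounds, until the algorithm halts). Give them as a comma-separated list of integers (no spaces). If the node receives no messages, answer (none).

Answer: 38,56,68

Derivation:
Round 1: pos1(id68) recv 54: drop; pos2(id52) recv 68: fwd; pos3(id56) recv 52: drop; pos4(id38) recv 56: fwd; pos0(id54) recv 38: drop
Round 2: pos3(id56) recv 68: fwd; pos0(id54) recv 56: fwd
Round 3: pos4(id38) recv 68: fwd; pos1(id68) recv 56: drop
Round 4: pos0(id54) recv 68: fwd
Round 5: pos1(id68) recv 68: ELECTED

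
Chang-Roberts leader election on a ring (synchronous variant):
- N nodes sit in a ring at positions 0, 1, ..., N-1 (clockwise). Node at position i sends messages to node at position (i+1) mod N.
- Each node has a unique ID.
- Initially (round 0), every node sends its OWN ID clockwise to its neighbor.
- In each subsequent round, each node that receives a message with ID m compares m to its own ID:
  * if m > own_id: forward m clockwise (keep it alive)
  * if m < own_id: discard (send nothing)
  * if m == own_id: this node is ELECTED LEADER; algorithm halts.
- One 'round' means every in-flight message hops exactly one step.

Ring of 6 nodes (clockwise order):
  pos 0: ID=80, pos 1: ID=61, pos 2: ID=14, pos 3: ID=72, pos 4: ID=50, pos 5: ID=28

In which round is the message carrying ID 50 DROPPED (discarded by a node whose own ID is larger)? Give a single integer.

Round 1: pos1(id61) recv 80: fwd; pos2(id14) recv 61: fwd; pos3(id72) recv 14: drop; pos4(id50) recv 72: fwd; pos5(id28) recv 50: fwd; pos0(id80) recv 28: drop
Round 2: pos2(id14) recv 80: fwd; pos3(id72) recv 61: drop; pos5(id28) recv 72: fwd; pos0(id80) recv 50: drop
Round 3: pos3(id72) recv 80: fwd; pos0(id80) recv 72: drop
Round 4: pos4(id50) recv 80: fwd
Round 5: pos5(id28) recv 80: fwd
Round 6: pos0(id80) recv 80: ELECTED
Message ID 50 originates at pos 4; dropped at pos 0 in round 2

Answer: 2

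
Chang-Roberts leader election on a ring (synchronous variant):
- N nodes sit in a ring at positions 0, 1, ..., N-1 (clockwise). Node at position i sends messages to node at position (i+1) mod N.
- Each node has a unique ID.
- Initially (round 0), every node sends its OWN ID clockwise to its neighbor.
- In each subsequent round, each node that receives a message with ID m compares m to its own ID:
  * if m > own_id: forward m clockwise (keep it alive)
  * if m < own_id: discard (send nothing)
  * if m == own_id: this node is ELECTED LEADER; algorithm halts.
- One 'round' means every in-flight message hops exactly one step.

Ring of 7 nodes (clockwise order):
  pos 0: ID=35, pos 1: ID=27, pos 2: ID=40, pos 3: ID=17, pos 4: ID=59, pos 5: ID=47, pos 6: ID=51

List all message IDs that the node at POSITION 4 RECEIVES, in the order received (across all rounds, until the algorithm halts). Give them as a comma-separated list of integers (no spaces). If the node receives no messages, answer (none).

Round 1: pos1(id27) recv 35: fwd; pos2(id40) recv 27: drop; pos3(id17) recv 40: fwd; pos4(id59) recv 17: drop; pos5(id47) recv 59: fwd; pos6(id51) recv 47: drop; pos0(id35) recv 51: fwd
Round 2: pos2(id40) recv 35: drop; pos4(id59) recv 40: drop; pos6(id51) recv 59: fwd; pos1(id27) recv 51: fwd
Round 3: pos0(id35) recv 59: fwd; pos2(id40) recv 51: fwd
Round 4: pos1(id27) recv 59: fwd; pos3(id17) recv 51: fwd
Round 5: pos2(id40) recv 59: fwd; pos4(id59) recv 51: drop
Round 6: pos3(id17) recv 59: fwd
Round 7: pos4(id59) recv 59: ELECTED

Answer: 17,40,51,59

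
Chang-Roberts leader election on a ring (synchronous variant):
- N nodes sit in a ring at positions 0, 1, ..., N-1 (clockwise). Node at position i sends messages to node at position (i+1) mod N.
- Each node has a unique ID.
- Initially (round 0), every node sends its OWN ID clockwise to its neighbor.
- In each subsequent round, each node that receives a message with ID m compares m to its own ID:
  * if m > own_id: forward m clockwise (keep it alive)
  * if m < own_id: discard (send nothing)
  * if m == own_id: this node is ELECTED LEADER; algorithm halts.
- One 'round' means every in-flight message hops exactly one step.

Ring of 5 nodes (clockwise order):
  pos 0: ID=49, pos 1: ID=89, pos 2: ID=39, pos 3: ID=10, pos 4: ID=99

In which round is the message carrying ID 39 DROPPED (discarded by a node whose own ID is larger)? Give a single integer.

Answer: 2

Derivation:
Round 1: pos1(id89) recv 49: drop; pos2(id39) recv 89: fwd; pos3(id10) recv 39: fwd; pos4(id99) recv 10: drop; pos0(id49) recv 99: fwd
Round 2: pos3(id10) recv 89: fwd; pos4(id99) recv 39: drop; pos1(id89) recv 99: fwd
Round 3: pos4(id99) recv 89: drop; pos2(id39) recv 99: fwd
Round 4: pos3(id10) recv 99: fwd
Round 5: pos4(id99) recv 99: ELECTED
Message ID 39 originates at pos 2; dropped at pos 4 in round 2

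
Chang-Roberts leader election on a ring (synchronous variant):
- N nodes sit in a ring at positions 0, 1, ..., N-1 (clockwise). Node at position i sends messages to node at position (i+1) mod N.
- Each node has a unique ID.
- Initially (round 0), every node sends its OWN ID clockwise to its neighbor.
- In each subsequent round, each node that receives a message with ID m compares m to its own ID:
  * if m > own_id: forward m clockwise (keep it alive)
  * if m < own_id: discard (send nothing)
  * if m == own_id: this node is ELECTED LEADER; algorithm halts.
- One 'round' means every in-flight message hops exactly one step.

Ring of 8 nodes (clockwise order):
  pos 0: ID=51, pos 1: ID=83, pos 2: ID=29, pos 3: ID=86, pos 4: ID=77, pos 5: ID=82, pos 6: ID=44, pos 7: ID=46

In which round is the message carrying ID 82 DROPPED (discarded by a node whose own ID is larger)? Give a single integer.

Round 1: pos1(id83) recv 51: drop; pos2(id29) recv 83: fwd; pos3(id86) recv 29: drop; pos4(id77) recv 86: fwd; pos5(id82) recv 77: drop; pos6(id44) recv 82: fwd; pos7(id46) recv 44: drop; pos0(id51) recv 46: drop
Round 2: pos3(id86) recv 83: drop; pos5(id82) recv 86: fwd; pos7(id46) recv 82: fwd
Round 3: pos6(id44) recv 86: fwd; pos0(id51) recv 82: fwd
Round 4: pos7(id46) recv 86: fwd; pos1(id83) recv 82: drop
Round 5: pos0(id51) recv 86: fwd
Round 6: pos1(id83) recv 86: fwd
Round 7: pos2(id29) recv 86: fwd
Round 8: pos3(id86) recv 86: ELECTED
Message ID 82 originates at pos 5; dropped at pos 1 in round 4

Answer: 4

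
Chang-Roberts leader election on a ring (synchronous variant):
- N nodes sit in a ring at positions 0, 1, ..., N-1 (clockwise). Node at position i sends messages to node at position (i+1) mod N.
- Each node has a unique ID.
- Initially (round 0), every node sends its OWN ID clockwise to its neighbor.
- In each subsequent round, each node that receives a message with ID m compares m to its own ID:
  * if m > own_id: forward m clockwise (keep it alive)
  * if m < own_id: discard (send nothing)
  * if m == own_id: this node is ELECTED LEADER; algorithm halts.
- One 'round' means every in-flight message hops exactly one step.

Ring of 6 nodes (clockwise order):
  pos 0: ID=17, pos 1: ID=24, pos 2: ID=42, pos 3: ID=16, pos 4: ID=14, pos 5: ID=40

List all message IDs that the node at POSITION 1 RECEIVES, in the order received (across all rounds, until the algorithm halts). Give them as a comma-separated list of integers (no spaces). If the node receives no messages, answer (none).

Round 1: pos1(id24) recv 17: drop; pos2(id42) recv 24: drop; pos3(id16) recv 42: fwd; pos4(id14) recv 16: fwd; pos5(id40) recv 14: drop; pos0(id17) recv 40: fwd
Round 2: pos4(id14) recv 42: fwd; pos5(id40) recv 16: drop; pos1(id24) recv 40: fwd
Round 3: pos5(id40) recv 42: fwd; pos2(id42) recv 40: drop
Round 4: pos0(id17) recv 42: fwd
Round 5: pos1(id24) recv 42: fwd
Round 6: pos2(id42) recv 42: ELECTED

Answer: 17,40,42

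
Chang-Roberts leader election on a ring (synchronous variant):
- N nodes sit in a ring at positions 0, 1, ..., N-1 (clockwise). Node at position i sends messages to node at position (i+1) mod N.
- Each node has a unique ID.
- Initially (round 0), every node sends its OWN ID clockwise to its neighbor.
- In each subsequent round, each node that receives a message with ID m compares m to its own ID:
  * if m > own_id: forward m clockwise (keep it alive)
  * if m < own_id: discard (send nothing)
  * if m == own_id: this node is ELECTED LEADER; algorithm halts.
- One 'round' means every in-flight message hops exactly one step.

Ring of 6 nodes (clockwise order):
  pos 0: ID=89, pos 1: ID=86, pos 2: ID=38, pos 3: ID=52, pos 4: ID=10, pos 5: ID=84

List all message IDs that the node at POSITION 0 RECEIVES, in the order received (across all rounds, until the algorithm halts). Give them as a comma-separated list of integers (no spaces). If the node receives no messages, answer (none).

Round 1: pos1(id86) recv 89: fwd; pos2(id38) recv 86: fwd; pos3(id52) recv 38: drop; pos4(id10) recv 52: fwd; pos5(id84) recv 10: drop; pos0(id89) recv 84: drop
Round 2: pos2(id38) recv 89: fwd; pos3(id52) recv 86: fwd; pos5(id84) recv 52: drop
Round 3: pos3(id52) recv 89: fwd; pos4(id10) recv 86: fwd
Round 4: pos4(id10) recv 89: fwd; pos5(id84) recv 86: fwd
Round 5: pos5(id84) recv 89: fwd; pos0(id89) recv 86: drop
Round 6: pos0(id89) recv 89: ELECTED

Answer: 84,86,89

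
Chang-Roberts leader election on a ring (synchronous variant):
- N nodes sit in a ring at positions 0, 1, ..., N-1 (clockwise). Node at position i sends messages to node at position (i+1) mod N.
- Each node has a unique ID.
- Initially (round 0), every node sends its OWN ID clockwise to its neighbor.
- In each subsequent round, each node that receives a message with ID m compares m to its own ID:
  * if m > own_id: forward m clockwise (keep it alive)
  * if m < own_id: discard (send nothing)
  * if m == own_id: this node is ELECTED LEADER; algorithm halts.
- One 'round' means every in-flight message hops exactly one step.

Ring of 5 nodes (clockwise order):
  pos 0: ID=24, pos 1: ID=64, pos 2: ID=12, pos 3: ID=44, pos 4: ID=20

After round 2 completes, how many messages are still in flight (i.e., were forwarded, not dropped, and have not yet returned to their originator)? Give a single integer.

Answer: 2

Derivation:
Round 1: pos1(id64) recv 24: drop; pos2(id12) recv 64: fwd; pos3(id44) recv 12: drop; pos4(id20) recv 44: fwd; pos0(id24) recv 20: drop
Round 2: pos3(id44) recv 64: fwd; pos0(id24) recv 44: fwd
After round 2: 2 messages still in flight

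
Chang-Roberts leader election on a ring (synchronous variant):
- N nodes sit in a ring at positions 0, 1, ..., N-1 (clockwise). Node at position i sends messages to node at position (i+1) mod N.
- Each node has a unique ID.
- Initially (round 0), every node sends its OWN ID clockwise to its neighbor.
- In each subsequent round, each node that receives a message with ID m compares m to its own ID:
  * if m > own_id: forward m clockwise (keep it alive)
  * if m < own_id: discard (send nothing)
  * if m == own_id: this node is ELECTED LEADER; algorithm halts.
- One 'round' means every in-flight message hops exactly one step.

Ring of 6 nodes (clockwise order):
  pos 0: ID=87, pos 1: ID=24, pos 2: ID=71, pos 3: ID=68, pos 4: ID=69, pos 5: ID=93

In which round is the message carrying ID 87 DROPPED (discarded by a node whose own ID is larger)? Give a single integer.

Round 1: pos1(id24) recv 87: fwd; pos2(id71) recv 24: drop; pos3(id68) recv 71: fwd; pos4(id69) recv 68: drop; pos5(id93) recv 69: drop; pos0(id87) recv 93: fwd
Round 2: pos2(id71) recv 87: fwd; pos4(id69) recv 71: fwd; pos1(id24) recv 93: fwd
Round 3: pos3(id68) recv 87: fwd; pos5(id93) recv 71: drop; pos2(id71) recv 93: fwd
Round 4: pos4(id69) recv 87: fwd; pos3(id68) recv 93: fwd
Round 5: pos5(id93) recv 87: drop; pos4(id69) recv 93: fwd
Round 6: pos5(id93) recv 93: ELECTED
Message ID 87 originates at pos 0; dropped at pos 5 in round 5

Answer: 5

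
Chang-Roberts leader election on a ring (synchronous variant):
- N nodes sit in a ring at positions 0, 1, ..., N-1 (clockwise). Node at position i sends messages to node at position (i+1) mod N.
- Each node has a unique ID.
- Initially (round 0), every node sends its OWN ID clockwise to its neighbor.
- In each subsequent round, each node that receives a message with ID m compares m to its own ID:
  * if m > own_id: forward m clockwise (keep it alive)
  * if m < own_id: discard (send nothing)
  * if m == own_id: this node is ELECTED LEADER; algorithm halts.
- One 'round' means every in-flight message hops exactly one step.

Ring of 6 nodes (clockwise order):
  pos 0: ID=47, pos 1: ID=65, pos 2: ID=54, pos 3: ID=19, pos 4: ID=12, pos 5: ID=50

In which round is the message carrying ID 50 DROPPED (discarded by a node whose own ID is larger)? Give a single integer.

Answer: 2

Derivation:
Round 1: pos1(id65) recv 47: drop; pos2(id54) recv 65: fwd; pos3(id19) recv 54: fwd; pos4(id12) recv 19: fwd; pos5(id50) recv 12: drop; pos0(id47) recv 50: fwd
Round 2: pos3(id19) recv 65: fwd; pos4(id12) recv 54: fwd; pos5(id50) recv 19: drop; pos1(id65) recv 50: drop
Round 3: pos4(id12) recv 65: fwd; pos5(id50) recv 54: fwd
Round 4: pos5(id50) recv 65: fwd; pos0(id47) recv 54: fwd
Round 5: pos0(id47) recv 65: fwd; pos1(id65) recv 54: drop
Round 6: pos1(id65) recv 65: ELECTED
Message ID 50 originates at pos 5; dropped at pos 1 in round 2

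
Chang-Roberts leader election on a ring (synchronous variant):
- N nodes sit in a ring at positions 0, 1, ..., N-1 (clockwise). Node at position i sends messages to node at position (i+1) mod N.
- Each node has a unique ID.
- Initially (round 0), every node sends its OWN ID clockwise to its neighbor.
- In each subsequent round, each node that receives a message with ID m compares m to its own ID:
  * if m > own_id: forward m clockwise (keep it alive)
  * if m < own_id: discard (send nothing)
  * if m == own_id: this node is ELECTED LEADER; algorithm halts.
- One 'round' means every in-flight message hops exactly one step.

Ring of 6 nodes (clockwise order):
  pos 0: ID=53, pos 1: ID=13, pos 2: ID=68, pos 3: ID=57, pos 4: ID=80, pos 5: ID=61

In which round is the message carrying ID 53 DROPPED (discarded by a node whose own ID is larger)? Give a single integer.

Round 1: pos1(id13) recv 53: fwd; pos2(id68) recv 13: drop; pos3(id57) recv 68: fwd; pos4(id80) recv 57: drop; pos5(id61) recv 80: fwd; pos0(id53) recv 61: fwd
Round 2: pos2(id68) recv 53: drop; pos4(id80) recv 68: drop; pos0(id53) recv 80: fwd; pos1(id13) recv 61: fwd
Round 3: pos1(id13) recv 80: fwd; pos2(id68) recv 61: drop
Round 4: pos2(id68) recv 80: fwd
Round 5: pos3(id57) recv 80: fwd
Round 6: pos4(id80) recv 80: ELECTED
Message ID 53 originates at pos 0; dropped at pos 2 in round 2

Answer: 2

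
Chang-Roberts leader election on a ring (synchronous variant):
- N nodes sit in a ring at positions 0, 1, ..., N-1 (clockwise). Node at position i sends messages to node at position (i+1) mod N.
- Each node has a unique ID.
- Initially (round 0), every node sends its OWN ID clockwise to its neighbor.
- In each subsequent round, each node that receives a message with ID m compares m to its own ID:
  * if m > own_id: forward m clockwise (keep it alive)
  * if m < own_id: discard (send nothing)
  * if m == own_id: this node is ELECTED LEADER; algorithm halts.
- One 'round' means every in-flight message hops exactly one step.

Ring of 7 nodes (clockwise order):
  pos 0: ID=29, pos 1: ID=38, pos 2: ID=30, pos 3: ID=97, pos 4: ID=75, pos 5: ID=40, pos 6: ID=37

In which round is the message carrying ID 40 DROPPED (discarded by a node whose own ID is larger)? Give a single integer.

Round 1: pos1(id38) recv 29: drop; pos2(id30) recv 38: fwd; pos3(id97) recv 30: drop; pos4(id75) recv 97: fwd; pos5(id40) recv 75: fwd; pos6(id37) recv 40: fwd; pos0(id29) recv 37: fwd
Round 2: pos3(id97) recv 38: drop; pos5(id40) recv 97: fwd; pos6(id37) recv 75: fwd; pos0(id29) recv 40: fwd; pos1(id38) recv 37: drop
Round 3: pos6(id37) recv 97: fwd; pos0(id29) recv 75: fwd; pos1(id38) recv 40: fwd
Round 4: pos0(id29) recv 97: fwd; pos1(id38) recv 75: fwd; pos2(id30) recv 40: fwd
Round 5: pos1(id38) recv 97: fwd; pos2(id30) recv 75: fwd; pos3(id97) recv 40: drop
Round 6: pos2(id30) recv 97: fwd; pos3(id97) recv 75: drop
Round 7: pos3(id97) recv 97: ELECTED
Message ID 40 originates at pos 5; dropped at pos 3 in round 5

Answer: 5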